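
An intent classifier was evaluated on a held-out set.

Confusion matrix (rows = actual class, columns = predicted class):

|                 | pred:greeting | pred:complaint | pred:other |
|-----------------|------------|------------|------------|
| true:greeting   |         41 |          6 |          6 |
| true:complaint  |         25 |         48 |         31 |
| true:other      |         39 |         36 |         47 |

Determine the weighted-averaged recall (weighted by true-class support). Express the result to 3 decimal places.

Per-class recall (TP/(TP+FN)):
  greeting: TP=41, FN=6+6=12 → 41/53 = 0.7736
  complaint: TP=48, FN=25+31=56 → 48/104 = 0.4615
  other: TP=47, FN=39+36=75 → 47/122 = 0.3852
Weighted-recall = Σ (supportᵢ/N)·recallᵢ with N=279: (53/279)·0.7736 + (104/279)·0.4615 + (122/279)·0.3852 = 0.487

0.487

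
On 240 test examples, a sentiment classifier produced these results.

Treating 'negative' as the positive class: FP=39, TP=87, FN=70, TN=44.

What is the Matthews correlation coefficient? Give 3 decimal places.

0.080

MCC = (TP·TN − FP·FN) / √((TP+FP)(TP+FN)(TN+FP)(TN+FN))
Numerator = 87·44 − 39·70 = 1098
Denominator = √(126·157·83·114) = √187177284 = 13681.2749
MCC = 1098 / 13681.2749 = 0.080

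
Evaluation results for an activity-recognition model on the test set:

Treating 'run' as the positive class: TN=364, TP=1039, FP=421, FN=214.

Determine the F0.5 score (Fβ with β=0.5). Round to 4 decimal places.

0.7324

Fβ = (1+β²)·TP / ((1+β²)·TP + β²·FN + FP), with β²=1/4
= 1.25·1039 / (1.25·1039 + 0.25·214 + 421) = 0.7324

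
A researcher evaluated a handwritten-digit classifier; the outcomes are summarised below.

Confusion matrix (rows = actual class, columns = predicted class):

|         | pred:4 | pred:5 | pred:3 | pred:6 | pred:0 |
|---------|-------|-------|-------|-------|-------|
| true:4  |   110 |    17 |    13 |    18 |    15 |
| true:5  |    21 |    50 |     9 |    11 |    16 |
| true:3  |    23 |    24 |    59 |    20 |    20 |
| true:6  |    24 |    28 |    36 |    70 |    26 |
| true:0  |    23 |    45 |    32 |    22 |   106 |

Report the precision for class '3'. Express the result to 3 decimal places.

Treat '3' as positive and all other classes as negative.
precision = TP/(TP+FP).
3: TP=59, FP=13+9+36+32=90 → 59/149 = 0.3960

0.396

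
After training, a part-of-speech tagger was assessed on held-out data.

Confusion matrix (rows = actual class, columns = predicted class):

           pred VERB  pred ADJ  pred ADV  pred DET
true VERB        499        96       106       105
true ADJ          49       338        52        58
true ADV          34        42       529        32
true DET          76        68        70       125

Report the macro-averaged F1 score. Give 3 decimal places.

Per-class F1 score (2·TP/(2·TP+FP+FN)):
  VERB: TP=499, FP=49+34+76=159, FN=96+106+105=307 → 998/1464 = 0.6817
  ADJ: TP=338, FP=96+42+68=206, FN=49+52+58=159 → 676/1041 = 0.6494
  ADV: TP=529, FP=106+52+70=228, FN=34+42+32=108 → 1058/1394 = 0.7590
  DET: TP=125, FP=105+58+32=195, FN=76+68+70=214 → 250/659 = 0.3794
Macro-F1 score = mean = (0.6817 + 0.6494 + 0.7590 + 0.3794) / 4 = 0.617

0.617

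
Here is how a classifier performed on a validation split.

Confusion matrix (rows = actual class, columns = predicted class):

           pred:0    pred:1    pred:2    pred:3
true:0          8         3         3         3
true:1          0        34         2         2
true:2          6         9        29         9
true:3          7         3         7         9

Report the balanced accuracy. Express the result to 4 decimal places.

0.5647

Balanced accuracy = mean of per-class recall.
  0: recall = 8/17 = 0.47059
  1: recall = 34/38 = 0.89474
  2: recall = 29/53 = 0.54717
  3: recall = 9/26 = 0.34615
Mean = (0.47059 + 0.89474 + 0.54717 + 0.34615) / 4 = 0.5647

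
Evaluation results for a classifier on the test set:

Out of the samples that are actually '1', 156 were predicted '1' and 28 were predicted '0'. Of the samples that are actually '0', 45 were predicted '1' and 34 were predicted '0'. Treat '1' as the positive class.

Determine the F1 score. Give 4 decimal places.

0.8104

Precision = TP/(TP+FP) = 156/201 = 0.7761
Recall = TP/(TP+FN) = 156/184 = 0.8478
F1 = 2·TP/(2·TP+FP+FN) = 312/385 = 0.8104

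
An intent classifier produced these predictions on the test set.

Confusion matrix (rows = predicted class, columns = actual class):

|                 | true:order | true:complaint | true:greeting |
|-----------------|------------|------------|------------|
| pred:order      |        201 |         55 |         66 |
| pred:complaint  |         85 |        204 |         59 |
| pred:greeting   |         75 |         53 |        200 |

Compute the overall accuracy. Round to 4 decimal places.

Accuracy = trace / total = (201+204+200=605) / 998 = 605/998 = 0.6062

0.6062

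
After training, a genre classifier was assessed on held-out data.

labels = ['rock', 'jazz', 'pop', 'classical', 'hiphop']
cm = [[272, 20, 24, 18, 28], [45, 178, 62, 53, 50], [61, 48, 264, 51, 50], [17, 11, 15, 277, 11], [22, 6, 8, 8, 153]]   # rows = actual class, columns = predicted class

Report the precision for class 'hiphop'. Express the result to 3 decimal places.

One-vs-rest for 'hiphop': TP = diagonal; FP = other classes predicted 'hiphop'; FN = 'hiphop' predicted as other.
precision = TP/(TP+FP).
hiphop: TP=153, FP=28+50+50+11=139 → 153/292 = 0.5240

0.524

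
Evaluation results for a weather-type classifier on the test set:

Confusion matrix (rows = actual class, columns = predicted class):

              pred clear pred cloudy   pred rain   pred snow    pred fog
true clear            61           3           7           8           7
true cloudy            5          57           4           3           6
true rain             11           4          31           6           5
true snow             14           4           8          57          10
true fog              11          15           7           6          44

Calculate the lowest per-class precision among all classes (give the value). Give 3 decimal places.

0.544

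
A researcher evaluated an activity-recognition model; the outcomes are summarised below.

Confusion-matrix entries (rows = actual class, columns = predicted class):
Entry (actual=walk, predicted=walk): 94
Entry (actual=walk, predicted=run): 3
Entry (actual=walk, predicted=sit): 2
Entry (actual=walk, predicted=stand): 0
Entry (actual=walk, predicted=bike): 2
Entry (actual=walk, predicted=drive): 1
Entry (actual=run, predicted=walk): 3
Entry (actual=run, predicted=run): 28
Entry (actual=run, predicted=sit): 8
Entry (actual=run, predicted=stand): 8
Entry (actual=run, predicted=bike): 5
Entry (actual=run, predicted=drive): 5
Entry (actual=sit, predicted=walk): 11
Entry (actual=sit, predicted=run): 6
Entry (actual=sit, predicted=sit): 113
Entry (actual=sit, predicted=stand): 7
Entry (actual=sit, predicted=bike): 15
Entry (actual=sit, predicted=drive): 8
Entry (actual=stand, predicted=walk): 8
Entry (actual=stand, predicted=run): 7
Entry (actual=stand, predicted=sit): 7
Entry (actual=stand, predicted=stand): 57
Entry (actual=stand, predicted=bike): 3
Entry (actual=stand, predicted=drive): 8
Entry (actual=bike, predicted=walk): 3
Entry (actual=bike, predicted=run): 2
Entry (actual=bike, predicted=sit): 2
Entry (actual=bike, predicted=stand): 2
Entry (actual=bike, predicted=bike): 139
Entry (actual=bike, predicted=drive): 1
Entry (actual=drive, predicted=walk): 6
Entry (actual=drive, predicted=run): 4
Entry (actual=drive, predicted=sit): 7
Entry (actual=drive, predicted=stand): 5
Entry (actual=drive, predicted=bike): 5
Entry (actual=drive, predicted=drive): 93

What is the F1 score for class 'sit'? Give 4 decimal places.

0.7559

F1 score = 2·TP/(2·TP+FP+FN).
sit: TP=113, FP=2+8+7+2+7=26, FN=11+6+7+15+8=47 → 226/299 = 0.75585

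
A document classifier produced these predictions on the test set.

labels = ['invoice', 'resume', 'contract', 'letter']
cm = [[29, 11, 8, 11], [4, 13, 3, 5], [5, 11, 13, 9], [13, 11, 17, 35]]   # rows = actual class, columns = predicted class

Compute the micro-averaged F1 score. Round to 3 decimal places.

0.455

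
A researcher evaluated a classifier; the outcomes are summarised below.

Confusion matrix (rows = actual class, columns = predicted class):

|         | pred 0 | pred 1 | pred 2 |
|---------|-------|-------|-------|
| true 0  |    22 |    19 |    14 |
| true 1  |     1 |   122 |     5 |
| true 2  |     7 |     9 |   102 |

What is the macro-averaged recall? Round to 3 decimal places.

0.739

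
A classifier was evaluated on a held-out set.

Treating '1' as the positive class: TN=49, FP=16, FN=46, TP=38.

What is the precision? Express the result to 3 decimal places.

Precision = TP/(TP+FP) = 38/(38+16) = 38/54 = 0.704

0.704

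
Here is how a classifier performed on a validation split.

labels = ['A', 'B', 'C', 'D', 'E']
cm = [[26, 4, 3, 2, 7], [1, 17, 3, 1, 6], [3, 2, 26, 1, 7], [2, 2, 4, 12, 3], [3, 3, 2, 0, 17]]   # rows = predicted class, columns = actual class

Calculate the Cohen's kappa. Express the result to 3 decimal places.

Observed agreement pₒ = trace/N = 98/157 = 0.6242
Expected agreement pₑ = Σ (rowᵢ·colᵢ)/N² = (35·42 + 28·28 + 38·39 + 16·23 + 40·25)/157² = 0.2071
κ = (pₒ − pₑ)/(1 − pₑ) = (0.6242 − 0.2071)/(1 − 0.2071) = 0.526

0.526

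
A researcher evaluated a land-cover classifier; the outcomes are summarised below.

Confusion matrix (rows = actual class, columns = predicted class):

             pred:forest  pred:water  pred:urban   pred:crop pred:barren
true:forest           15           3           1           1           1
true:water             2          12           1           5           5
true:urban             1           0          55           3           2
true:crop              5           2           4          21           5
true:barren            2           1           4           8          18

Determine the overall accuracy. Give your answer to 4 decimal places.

Accuracy = trace / total = (15+12+55+21+18=121) / 177 = 121/177 = 0.6836

0.6836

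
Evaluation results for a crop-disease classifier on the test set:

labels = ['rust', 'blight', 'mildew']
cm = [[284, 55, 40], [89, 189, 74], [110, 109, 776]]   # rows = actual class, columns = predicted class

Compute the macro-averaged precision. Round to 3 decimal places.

Per-class precision (TP/(TP+FP)):
  rust: TP=284, FP=89+110=199 → 284/483 = 0.5880
  blight: TP=189, FP=55+109=164 → 189/353 = 0.5354
  mildew: TP=776, FP=40+74=114 → 776/890 = 0.8719
Macro-precision = mean = (0.5880 + 0.5354 + 0.8719) / 3 = 0.665

0.665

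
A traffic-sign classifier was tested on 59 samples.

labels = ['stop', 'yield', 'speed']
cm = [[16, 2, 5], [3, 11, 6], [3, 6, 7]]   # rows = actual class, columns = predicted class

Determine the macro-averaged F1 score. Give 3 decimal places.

Per-class F1 score (2·TP/(2·TP+FP+FN)):
  stop: TP=16, FP=3+3=6, FN=2+5=7 → 32/45 = 0.7111
  yield: TP=11, FP=2+6=8, FN=3+6=9 → 22/39 = 0.5641
  speed: TP=7, FP=5+6=11, FN=3+6=9 → 14/34 = 0.4118
Macro-F1 score = mean = (0.7111 + 0.5641 + 0.4118) / 3 = 0.562

0.562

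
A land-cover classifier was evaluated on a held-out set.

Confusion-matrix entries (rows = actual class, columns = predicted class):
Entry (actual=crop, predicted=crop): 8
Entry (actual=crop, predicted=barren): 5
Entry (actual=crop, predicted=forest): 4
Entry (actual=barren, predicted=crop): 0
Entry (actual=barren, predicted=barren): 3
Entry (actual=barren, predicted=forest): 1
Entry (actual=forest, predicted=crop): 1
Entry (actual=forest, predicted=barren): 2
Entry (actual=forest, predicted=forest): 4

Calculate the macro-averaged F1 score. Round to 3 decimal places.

0.515

Per-class F1 score (2·TP/(2·TP+FP+FN)):
  crop: TP=8, FP=0+1=1, FN=5+4=9 → 16/26 = 0.6154
  barren: TP=3, FP=5+2=7, FN=0+1=1 → 6/14 = 0.4286
  forest: TP=4, FP=4+1=5, FN=1+2=3 → 8/16 = 0.5000
Macro-F1 score = mean = (0.6154 + 0.4286 + 0.5000) / 3 = 0.515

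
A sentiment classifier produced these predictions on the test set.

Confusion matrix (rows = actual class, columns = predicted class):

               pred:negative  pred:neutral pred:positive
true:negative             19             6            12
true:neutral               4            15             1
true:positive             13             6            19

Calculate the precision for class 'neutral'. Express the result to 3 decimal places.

0.556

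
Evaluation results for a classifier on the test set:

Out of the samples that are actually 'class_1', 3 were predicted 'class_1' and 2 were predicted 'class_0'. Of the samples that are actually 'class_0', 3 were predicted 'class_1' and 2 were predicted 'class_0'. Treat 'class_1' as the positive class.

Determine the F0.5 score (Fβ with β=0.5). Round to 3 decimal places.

0.517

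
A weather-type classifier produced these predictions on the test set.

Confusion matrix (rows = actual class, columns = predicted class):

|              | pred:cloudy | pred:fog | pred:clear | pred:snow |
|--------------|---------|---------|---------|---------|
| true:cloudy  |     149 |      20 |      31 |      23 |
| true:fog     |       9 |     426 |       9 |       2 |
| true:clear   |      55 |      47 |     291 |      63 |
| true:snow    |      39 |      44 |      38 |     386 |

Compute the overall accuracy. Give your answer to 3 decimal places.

Accuracy = trace / total = (149+426+291+386=1252) / 1632 = 1252/1632 = 0.767

0.767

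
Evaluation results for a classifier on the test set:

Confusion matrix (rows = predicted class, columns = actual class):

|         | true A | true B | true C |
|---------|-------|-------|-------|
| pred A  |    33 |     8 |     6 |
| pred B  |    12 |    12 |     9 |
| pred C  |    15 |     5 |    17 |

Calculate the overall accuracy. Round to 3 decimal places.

0.530

Accuracy = trace / total = (33+12+17=62) / 117 = 62/117 = 0.530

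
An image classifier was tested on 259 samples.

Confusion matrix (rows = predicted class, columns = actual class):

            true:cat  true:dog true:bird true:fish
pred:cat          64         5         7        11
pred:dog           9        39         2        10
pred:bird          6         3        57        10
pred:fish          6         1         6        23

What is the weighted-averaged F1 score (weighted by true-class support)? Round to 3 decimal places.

0.699

Per-class F1 score (2·TP/(2·TP+FP+FN)):
  cat: TP=64, FP=5+7+11=23, FN=9+6+6=21 → 128/172 = 0.7442
  dog: TP=39, FP=9+2+10=21, FN=5+3+1=9 → 78/108 = 0.7222
  bird: TP=57, FP=6+3+10=19, FN=7+2+6=15 → 114/148 = 0.7703
  fish: TP=23, FP=6+1+6=13, FN=11+10+10=31 → 46/90 = 0.5111
Weighted-F1 score = Σ (supportᵢ/N)·F1 scoreᵢ with N=259: (85/259)·0.7442 + (48/259)·0.7222 + (72/259)·0.7703 + (54/259)·0.5111 = 0.699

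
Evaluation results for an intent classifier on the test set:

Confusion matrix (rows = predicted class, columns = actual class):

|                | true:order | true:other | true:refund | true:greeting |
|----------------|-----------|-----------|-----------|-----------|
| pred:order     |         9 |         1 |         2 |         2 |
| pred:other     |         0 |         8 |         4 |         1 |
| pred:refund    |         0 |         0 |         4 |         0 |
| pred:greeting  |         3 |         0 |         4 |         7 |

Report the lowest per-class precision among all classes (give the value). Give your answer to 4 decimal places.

Per-class precision (TP/(TP+FP)):
  order: TP=9, FP=1+2+2=5 → 9/14 = 0.64286
  other: TP=8, FP=0+4+1=5 → 8/13 = 0.61538
  refund: TP=4, FP=0+0+0=0 → 4/4 = 1.00000
  greeting: TP=7, FP=3+0+4=7 → 7/14 = 0.50000
Lowest is class 'greeting' with precision = 0.5000.

0.5000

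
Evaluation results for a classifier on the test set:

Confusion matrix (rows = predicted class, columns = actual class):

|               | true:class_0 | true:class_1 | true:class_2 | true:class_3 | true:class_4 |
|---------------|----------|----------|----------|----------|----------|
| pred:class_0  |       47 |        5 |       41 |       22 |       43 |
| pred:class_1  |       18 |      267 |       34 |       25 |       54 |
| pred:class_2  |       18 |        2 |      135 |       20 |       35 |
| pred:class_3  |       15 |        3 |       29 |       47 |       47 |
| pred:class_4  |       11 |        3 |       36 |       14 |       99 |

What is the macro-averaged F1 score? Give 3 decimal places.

0.499

Per-class F1 score (2·TP/(2·TP+FP+FN)):
  class_0: TP=47, FP=5+41+22+43=111, FN=18+18+15+11=62 → 94/267 = 0.3521
  class_1: TP=267, FP=18+34+25+54=131, FN=5+2+3+3=13 → 534/678 = 0.7876
  class_2: TP=135, FP=18+2+20+35=75, FN=41+34+29+36=140 → 270/485 = 0.5567
  class_3: TP=47, FP=15+3+29+47=94, FN=22+25+20+14=81 → 94/269 = 0.3494
  class_4: TP=99, FP=11+3+36+14=64, FN=43+54+35+47=179 → 198/441 = 0.4490
Macro-F1 score = mean = (0.3521 + 0.7876 + 0.5567 + 0.3494 + 0.4490) / 5 = 0.499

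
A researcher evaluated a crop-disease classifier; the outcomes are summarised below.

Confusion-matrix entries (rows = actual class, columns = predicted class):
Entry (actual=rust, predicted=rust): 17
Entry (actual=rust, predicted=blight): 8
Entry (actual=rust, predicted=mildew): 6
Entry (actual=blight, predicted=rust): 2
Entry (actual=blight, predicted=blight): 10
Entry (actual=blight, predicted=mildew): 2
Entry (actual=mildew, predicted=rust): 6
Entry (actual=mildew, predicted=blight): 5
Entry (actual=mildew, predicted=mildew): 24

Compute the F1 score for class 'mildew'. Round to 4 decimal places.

0.7164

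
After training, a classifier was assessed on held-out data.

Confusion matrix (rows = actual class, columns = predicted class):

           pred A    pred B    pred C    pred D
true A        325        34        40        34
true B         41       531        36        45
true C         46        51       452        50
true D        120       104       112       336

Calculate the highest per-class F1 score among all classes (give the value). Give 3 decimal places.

0.773

Per-class F1 score (2·TP/(2·TP+FP+FN)):
  A: TP=325, FP=41+46+120=207, FN=34+40+34=108 → 650/965 = 0.6736
  B: TP=531, FP=34+51+104=189, FN=41+36+45=122 → 1062/1373 = 0.7735
  C: TP=452, FP=40+36+112=188, FN=46+51+50=147 → 904/1239 = 0.7296
  D: TP=336, FP=34+45+50=129, FN=120+104+112=336 → 672/1137 = 0.5910
Highest is class 'B' with F1 score = 0.773.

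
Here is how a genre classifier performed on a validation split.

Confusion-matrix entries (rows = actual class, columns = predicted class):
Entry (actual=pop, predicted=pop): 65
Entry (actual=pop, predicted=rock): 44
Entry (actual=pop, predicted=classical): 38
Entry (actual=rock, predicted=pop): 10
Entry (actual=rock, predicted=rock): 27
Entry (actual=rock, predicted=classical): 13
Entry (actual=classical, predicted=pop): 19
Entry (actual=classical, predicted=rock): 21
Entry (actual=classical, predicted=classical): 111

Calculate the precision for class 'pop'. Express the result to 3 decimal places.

0.691

Take TP from the diagonal, FP from the rest of the 'pop' prediction marginal, FN from the rest of the 'pop' actual marginal.
precision = TP/(TP+FP).
pop: TP=65, FP=10+19=29 → 65/94 = 0.6915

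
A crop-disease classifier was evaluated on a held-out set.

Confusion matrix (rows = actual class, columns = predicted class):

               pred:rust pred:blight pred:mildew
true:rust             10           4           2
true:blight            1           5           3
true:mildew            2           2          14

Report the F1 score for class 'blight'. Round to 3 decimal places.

0.500

Take TP from the diagonal, FP from the rest of the 'blight' prediction marginal, FN from the rest of the 'blight' actual marginal.
F1 score = 2·TP/(2·TP+FP+FN).
blight: TP=5, FP=4+2=6, FN=1+3=4 → 10/20 = 0.5000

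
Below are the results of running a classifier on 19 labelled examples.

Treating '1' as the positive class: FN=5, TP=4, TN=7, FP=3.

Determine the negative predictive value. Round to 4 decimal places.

0.5833

NPV = TN/(TN+FN) = 7/(7+5) = 0.5833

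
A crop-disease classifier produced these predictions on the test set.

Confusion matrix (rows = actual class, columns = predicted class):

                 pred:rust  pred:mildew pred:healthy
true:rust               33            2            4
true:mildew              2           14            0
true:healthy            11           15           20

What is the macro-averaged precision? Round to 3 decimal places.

0.667

Per-class precision (TP/(TP+FP)):
  rust: TP=33, FP=2+11=13 → 33/46 = 0.7174
  mildew: TP=14, FP=2+15=17 → 14/31 = 0.4516
  healthy: TP=20, FP=4+0=4 → 20/24 = 0.8333
Macro-precision = mean = (0.7174 + 0.4516 + 0.8333) / 3 = 0.667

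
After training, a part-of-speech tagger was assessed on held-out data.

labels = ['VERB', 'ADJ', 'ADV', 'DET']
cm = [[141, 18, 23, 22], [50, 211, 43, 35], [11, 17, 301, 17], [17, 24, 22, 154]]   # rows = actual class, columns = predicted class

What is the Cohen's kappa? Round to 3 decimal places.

0.634

Observed agreement pₒ = trace/N = 807/1106 = 0.7297
Expected agreement pₑ = Σ (rowᵢ·colᵢ)/N² = (204·219 + 339·270 + 346·389 + 217·228)/1106² = 0.2618
κ = (pₒ − pₑ)/(1 − pₑ) = (0.7297 − 0.2618)/(1 − 0.2618) = 0.634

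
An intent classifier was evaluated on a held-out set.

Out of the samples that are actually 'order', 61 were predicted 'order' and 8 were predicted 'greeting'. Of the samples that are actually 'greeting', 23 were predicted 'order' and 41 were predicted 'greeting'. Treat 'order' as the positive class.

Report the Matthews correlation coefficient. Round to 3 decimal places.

0.543

MCC = (TP·TN − FP·FN) / √((TP+FP)(TP+FN)(TN+FP)(TN+FN))
Numerator = 61·41 − 23·8 = 2317
Denominator = √(84·69·64·49) = √18176256 = 4263.3621
MCC = 2317 / 4263.3621 = 0.543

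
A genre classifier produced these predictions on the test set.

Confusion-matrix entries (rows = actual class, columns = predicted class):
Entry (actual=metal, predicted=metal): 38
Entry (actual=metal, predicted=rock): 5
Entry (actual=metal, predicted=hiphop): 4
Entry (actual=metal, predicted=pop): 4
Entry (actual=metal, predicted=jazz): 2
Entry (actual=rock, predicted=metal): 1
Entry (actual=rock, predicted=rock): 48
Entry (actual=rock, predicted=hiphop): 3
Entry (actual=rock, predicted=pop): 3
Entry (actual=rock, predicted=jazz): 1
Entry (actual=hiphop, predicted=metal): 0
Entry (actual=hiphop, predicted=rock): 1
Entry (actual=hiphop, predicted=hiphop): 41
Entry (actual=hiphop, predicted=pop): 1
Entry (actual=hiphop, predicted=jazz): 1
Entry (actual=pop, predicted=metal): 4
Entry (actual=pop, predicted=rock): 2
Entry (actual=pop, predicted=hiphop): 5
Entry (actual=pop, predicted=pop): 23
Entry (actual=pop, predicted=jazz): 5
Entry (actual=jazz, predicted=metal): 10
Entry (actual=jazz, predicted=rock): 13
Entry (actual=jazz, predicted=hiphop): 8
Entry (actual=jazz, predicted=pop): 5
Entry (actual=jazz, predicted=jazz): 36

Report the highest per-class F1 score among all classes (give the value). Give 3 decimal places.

Per-class F1 score (2·TP/(2·TP+FP+FN)):
  metal: TP=38, FP=1+0+4+10=15, FN=5+4+4+2=15 → 76/106 = 0.7170
  rock: TP=48, FP=5+1+2+13=21, FN=1+3+3+1=8 → 96/125 = 0.7680
  hiphop: TP=41, FP=4+3+5+8=20, FN=0+1+1+1=3 → 82/105 = 0.7810
  pop: TP=23, FP=4+3+1+5=13, FN=4+2+5+5=16 → 46/75 = 0.6133
  jazz: TP=36, FP=2+1+1+5=9, FN=10+13+8+5=36 → 72/117 = 0.6154
Highest is class 'hiphop' with F1 score = 0.781.

0.781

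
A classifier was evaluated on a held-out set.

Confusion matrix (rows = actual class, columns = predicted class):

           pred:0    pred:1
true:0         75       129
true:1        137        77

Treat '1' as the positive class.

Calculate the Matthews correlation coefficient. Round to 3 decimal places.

-0.272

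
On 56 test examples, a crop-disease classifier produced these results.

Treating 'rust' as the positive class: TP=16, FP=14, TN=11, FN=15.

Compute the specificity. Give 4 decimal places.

0.4400

Specificity = TN/(TN+FP) = 11/(11+14) = 0.4400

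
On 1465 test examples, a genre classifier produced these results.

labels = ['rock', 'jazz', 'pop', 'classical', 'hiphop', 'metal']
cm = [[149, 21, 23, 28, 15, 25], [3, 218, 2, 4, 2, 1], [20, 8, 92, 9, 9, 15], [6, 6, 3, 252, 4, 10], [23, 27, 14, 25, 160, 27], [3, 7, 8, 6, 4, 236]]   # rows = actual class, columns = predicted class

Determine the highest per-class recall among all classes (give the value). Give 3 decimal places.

Per-class recall (TP/(TP+FN)):
  rock: TP=149, FN=21+23+28+15+25=112 → 149/261 = 0.5709
  jazz: TP=218, FN=3+2+4+2+1=12 → 218/230 = 0.9478
  pop: TP=92, FN=20+8+9+9+15=61 → 92/153 = 0.6013
  classical: TP=252, FN=6+6+3+4+10=29 → 252/281 = 0.8968
  hiphop: TP=160, FN=23+27+14+25+27=116 → 160/276 = 0.5797
  metal: TP=236, FN=3+7+8+6+4=28 → 236/264 = 0.8939
Highest is class 'jazz' with recall = 0.948.

0.948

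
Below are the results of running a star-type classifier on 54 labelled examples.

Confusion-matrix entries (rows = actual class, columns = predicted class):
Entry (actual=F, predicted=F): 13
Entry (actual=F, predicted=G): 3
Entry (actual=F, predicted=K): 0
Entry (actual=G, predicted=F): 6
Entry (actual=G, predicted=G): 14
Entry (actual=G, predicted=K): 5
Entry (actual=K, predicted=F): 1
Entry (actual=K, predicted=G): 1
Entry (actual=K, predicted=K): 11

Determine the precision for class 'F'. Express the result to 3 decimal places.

0.650

precision = TP/(TP+FP).
F: TP=13, FP=6+1=7 → 13/20 = 0.6500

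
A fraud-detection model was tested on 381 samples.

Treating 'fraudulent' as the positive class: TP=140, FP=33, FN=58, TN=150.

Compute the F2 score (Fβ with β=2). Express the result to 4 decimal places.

0.7254

Fβ = (1+β²)·TP / ((1+β²)·TP + β²·FN + FP), with β²=4
= 5·140 / (5·140 + 4·58 + 33) = 0.7254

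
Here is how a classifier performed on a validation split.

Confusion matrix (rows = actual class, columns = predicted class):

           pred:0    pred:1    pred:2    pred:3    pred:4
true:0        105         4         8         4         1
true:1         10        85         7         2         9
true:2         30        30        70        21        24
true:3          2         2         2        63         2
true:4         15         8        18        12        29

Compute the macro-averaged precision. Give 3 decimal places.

0.608

Per-class precision (TP/(TP+FP)):
  0: TP=105, FP=10+30+2+15=57 → 105/162 = 0.6481
  1: TP=85, FP=4+30+2+8=44 → 85/129 = 0.6589
  2: TP=70, FP=8+7+2+18=35 → 70/105 = 0.6667
  3: TP=63, FP=4+2+21+12=39 → 63/102 = 0.6176
  4: TP=29, FP=1+9+24+2=36 → 29/65 = 0.4462
Macro-precision = mean = (0.6481 + 0.6589 + 0.6667 + 0.6176 + 0.4462) / 5 = 0.608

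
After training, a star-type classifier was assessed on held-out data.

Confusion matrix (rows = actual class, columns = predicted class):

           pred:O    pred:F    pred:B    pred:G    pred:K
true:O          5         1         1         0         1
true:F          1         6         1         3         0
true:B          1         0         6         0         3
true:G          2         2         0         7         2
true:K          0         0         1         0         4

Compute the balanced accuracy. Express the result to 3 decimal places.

0.622

Balanced accuracy = mean of per-class recall.
  O: recall = 5/8 = 0.6250
  F: recall = 6/11 = 0.5455
  B: recall = 6/10 = 0.6000
  G: recall = 7/13 = 0.5385
  K: recall = 4/5 = 0.8000
Mean = (0.6250 + 0.5455 + 0.6000 + 0.5385 + 0.8000) / 5 = 0.622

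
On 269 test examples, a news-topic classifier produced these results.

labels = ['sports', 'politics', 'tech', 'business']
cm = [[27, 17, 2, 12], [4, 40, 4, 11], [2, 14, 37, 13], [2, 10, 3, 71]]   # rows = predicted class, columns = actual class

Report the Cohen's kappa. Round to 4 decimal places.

Observed agreement pₒ = trace/N = 175/269 = 0.65056
Expected agreement pₑ = Σ (rowᵢ·colᵢ)/N² = (35·58 + 81·59 + 46·66 + 107·86)/269² = 0.26322
κ = (pₒ − pₑ)/(1 − pₑ) = (0.65056 − 0.26322)/(1 − 0.26322) = 0.5257

0.5257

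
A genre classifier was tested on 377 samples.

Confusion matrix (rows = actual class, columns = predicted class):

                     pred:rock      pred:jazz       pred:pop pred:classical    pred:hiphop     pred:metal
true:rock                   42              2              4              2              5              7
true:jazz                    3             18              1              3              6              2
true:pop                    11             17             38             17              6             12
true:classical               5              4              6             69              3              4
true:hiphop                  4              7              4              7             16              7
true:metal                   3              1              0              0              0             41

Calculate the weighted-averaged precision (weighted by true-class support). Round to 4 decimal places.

0.6159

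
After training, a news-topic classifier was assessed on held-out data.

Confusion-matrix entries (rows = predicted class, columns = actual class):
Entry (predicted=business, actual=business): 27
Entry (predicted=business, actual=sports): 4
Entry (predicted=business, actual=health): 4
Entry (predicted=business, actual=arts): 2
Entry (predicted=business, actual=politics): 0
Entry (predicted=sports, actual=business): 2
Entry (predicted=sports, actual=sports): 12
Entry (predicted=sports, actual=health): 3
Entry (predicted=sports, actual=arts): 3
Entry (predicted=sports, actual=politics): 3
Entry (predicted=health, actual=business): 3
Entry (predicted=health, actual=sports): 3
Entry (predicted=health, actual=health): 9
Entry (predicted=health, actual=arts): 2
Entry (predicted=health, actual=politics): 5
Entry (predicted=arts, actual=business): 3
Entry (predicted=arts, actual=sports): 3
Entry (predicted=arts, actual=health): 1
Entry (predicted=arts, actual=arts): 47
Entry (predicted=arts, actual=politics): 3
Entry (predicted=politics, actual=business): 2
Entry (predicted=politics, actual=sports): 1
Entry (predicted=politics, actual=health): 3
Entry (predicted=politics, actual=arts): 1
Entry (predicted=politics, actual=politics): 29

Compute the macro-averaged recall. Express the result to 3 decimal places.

0.656

Per-class recall (TP/(TP+FN)):
  business: TP=27, FN=2+3+3+2=10 → 27/37 = 0.7297
  sports: TP=12, FN=4+3+3+1=11 → 12/23 = 0.5217
  health: TP=9, FN=4+3+1+3=11 → 9/20 = 0.4500
  arts: TP=47, FN=2+3+2+1=8 → 47/55 = 0.8545
  politics: TP=29, FN=0+3+5+3=11 → 29/40 = 0.7250
Macro-recall = mean = (0.7297 + 0.5217 + 0.4500 + 0.8545 + 0.7250) / 5 = 0.656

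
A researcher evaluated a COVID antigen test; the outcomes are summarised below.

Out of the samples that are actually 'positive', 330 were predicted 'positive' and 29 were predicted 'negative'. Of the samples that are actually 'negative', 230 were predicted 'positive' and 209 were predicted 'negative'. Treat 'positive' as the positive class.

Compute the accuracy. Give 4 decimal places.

0.6754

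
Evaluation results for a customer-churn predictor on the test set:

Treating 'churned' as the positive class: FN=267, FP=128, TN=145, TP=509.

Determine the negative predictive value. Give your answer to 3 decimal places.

NPV = TN/(TN+FN) = 145/(145+267) = 0.352

0.352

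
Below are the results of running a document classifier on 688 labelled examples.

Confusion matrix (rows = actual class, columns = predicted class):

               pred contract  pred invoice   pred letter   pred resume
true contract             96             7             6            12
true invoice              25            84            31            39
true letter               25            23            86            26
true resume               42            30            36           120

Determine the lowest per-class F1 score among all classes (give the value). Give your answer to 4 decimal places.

0.5201

Per-class F1 score (2·TP/(2·TP+FP+FN)):
  contract: TP=96, FP=25+25+42=92, FN=7+6+12=25 → 192/309 = 0.62136
  invoice: TP=84, FP=7+23+30=60, FN=25+31+39=95 → 168/323 = 0.52012
  letter: TP=86, FP=6+31+36=73, FN=25+23+26=74 → 172/319 = 0.53918
  resume: TP=120, FP=12+39+26=77, FN=42+30+36=108 → 240/425 = 0.56471
Lowest is class 'invoice' with F1 score = 0.5201.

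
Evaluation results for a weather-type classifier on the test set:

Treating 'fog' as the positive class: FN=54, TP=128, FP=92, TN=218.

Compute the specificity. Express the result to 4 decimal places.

Specificity = TN/(TN+FP) = 218/(218+92) = 0.7032

0.7032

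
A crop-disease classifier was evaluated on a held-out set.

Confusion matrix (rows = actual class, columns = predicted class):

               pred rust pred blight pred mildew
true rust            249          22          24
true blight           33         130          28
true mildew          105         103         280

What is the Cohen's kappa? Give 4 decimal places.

0.5082

Observed agreement pₒ = trace/N = 659/974 = 0.67659
Expected agreement pₑ = Σ (rowᵢ·colᵢ)/N² = (295·387 + 191·255 + 488·332)/974² = 0.34246
κ = (pₒ − pₑ)/(1 − pₑ) = (0.67659 − 0.34246)/(1 − 0.34246) = 0.5082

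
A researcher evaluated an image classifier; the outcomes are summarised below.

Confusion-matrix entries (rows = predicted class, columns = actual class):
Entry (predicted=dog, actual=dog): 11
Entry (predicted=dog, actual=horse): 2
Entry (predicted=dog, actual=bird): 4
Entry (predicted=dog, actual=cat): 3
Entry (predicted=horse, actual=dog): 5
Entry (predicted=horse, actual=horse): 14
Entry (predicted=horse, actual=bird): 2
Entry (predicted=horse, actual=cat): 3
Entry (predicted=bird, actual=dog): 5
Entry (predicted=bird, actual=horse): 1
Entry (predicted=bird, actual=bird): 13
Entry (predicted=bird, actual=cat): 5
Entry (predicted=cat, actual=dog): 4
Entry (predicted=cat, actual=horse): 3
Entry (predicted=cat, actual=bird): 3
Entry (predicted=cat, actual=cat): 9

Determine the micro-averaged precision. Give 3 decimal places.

0.540

Micro-averaging pools counts across classes: ΣTP=47, ΣFP=40, ΣFN=40.
Micro-precision = TP/(TP+FP) on pooled counts = 0.540 (equals overall accuracy in single-label multiclass).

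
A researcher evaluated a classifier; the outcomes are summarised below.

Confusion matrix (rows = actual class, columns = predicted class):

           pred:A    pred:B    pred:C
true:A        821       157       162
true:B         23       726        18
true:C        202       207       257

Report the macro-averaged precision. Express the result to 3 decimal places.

Per-class precision (TP/(TP+FP)):
  A: TP=821, FP=23+202=225 → 821/1046 = 0.7849
  B: TP=726, FP=157+207=364 → 726/1090 = 0.6661
  C: TP=257, FP=162+18=180 → 257/437 = 0.5881
Macro-precision = mean = (0.7849 + 0.6661 + 0.5881) / 3 = 0.680

0.680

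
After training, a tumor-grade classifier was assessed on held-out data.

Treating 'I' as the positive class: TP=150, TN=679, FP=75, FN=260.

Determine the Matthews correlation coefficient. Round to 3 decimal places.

0.322

MCC = (TP·TN − FP·FN) / √((TP+FP)(TP+FN)(TN+FP)(TN+FN))
Numerator = 150·679 − 75·260 = 82350
Denominator = √(225·410·754·939) = √65313553500 = 255565.1649
MCC = 82350 / 255565.1649 = 0.322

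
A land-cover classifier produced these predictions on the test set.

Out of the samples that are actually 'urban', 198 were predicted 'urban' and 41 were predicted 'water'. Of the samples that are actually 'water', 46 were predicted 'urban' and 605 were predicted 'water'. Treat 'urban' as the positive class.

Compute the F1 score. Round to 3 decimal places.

0.820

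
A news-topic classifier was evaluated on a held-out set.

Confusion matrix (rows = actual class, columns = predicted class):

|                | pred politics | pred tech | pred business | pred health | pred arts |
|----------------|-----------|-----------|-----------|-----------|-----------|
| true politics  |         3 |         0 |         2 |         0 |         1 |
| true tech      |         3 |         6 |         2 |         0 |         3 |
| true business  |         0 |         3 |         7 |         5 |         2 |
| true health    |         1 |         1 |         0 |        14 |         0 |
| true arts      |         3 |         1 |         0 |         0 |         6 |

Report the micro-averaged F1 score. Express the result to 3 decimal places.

0.571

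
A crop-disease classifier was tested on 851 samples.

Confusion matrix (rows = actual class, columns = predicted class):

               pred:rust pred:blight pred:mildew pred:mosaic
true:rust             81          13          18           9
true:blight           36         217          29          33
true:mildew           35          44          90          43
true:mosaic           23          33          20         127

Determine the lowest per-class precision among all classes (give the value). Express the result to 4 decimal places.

Per-class precision (TP/(TP+FP)):
  rust: TP=81, FP=36+35+23=94 → 81/175 = 0.46286
  blight: TP=217, FP=13+44+33=90 → 217/307 = 0.70684
  mildew: TP=90, FP=18+29+20=67 → 90/157 = 0.57325
  mosaic: TP=127, FP=9+33+43=85 → 127/212 = 0.59906
Lowest is class 'rust' with precision = 0.4629.

0.4629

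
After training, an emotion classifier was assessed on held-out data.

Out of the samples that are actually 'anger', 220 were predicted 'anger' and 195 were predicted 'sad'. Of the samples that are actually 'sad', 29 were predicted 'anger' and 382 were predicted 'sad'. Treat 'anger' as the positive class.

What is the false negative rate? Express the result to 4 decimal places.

FNR = FN/(FN+TP) = 195/(195+220) = 0.4699

0.4699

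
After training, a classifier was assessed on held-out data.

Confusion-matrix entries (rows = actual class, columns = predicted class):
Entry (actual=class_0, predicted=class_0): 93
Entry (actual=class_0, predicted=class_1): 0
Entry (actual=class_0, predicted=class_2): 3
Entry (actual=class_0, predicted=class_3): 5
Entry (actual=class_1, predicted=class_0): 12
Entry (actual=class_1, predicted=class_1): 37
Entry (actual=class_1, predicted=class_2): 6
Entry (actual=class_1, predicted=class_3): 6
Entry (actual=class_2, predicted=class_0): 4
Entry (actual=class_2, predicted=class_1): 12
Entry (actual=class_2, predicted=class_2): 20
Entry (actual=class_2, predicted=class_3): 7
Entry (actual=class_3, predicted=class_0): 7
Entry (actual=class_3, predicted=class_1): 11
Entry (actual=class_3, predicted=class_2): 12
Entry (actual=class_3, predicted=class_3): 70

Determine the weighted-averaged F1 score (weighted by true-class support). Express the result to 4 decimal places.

0.7174

Per-class F1 score (2·TP/(2·TP+FP+FN)):
  class_0: TP=93, FP=12+4+7=23, FN=0+3+5=8 → 186/217 = 0.85714
  class_1: TP=37, FP=0+12+11=23, FN=12+6+6=24 → 74/121 = 0.61157
  class_2: TP=20, FP=3+6+12=21, FN=4+12+7=23 → 40/84 = 0.47619
  class_3: TP=70, FP=5+6+7=18, FN=7+11+12=30 → 140/188 = 0.74468
Weighted-F1 score = Σ (supportᵢ/N)·F1 scoreᵢ with N=305: (101/305)·0.85714 + (61/305)·0.61157 + (43/305)·0.47619 + (100/305)·0.74468 = 0.7174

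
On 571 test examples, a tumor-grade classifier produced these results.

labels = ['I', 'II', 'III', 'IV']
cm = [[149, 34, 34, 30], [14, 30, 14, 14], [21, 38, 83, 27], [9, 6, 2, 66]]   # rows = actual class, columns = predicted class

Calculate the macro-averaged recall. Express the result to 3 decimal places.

0.577

Per-class recall (TP/(TP+FN)):
  I: TP=149, FN=34+34+30=98 → 149/247 = 0.6032
  II: TP=30, FN=14+14+14=42 → 30/72 = 0.4167
  III: TP=83, FN=21+38+27=86 → 83/169 = 0.4911
  IV: TP=66, FN=9+6+2=17 → 66/83 = 0.7952
Macro-recall = mean = (0.6032 + 0.4167 + 0.4911 + 0.7952) / 4 = 0.577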